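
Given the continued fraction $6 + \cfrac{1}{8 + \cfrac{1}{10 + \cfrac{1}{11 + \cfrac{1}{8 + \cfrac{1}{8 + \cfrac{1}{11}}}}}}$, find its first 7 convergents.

Using the convergent recurrence p_i = a_i*p_{i-1} + p_{i-2}, q_i = a_i*q_{i-1} + q_{i-2} with p_{-2}=0, p_{-1}=1, q_{-2}=1, q_{-1}=0:
  i=0: a_0=6, p_0 = 6*1 + 0 = 6, q_0 = 6*0 + 1 = 1.
  i=1: a_1=8, p_1 = 8*6 + 1 = 49, q_1 = 8*1 + 0 = 8.
  i=2: a_2=10, p_2 = 10*49 + 6 = 496, q_2 = 10*8 + 1 = 81.
  i=3: a_3=11, p_3 = 11*496 + 49 = 5505, q_3 = 11*81 + 8 = 899.
  i=4: a_4=8, p_4 = 8*5505 + 496 = 44536, q_4 = 8*899 + 81 = 7273.
  i=5: a_5=8, p_5 = 8*44536 + 5505 = 361793, q_5 = 8*7273 + 899 = 59083.
  i=6: a_6=11, p_6 = 11*361793 + 44536 = 4024259, q_6 = 11*59083 + 7273 = 657186.

6/1, 49/8, 496/81, 5505/899, 44536/7273, 361793/59083, 4024259/657186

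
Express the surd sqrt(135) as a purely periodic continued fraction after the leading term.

Write x_i = (sqrt(135) + m_i)/d_i with (m_0, d_0) = (0, 1). a_0 = floor(sqrt(135)) = 11, since 11^2 = 121 <= 135 < 144 = 12^2.
Iterate m_{i+1} = d_i*a_i - m_i, d_{i+1} = (135 - m_{i+1}^2)/d_i, a_{i+1} = floor((a_0 + m_{i+1})/d_{i+1}):
  m_1 = 1*11 - 0 = 11, d_1 = (135 - 11^2)/1 = 14/1 = 14, a_1 = floor((11 + 11)/14) = 1.
  m_2 = 14*1 - 11 = 3, d_2 = (135 - 3^2)/14 = 126/14 = 9, a_2 = floor((11 + 3)/9) = 1.
  m_3 = 9*1 - 3 = 6, d_3 = (135 - 6^2)/9 = 99/9 = 11, a_3 = floor((11 + 6)/11) = 1.
  m_4 = 11*1 - 6 = 5, d_4 = (135 - 5^2)/11 = 110/11 = 10, a_4 = floor((11 + 5)/10) = 1.
  m_5 = 10*1 - 5 = 5, d_5 = (135 - 5^2)/10 = 110/10 = 11, a_5 = floor((11 + 5)/11) = 1.
  m_6 = 11*1 - 5 = 6, d_6 = (135 - 6^2)/11 = 99/11 = 9, a_6 = floor((11 + 6)/9) = 1.
  m_7 = 9*1 - 6 = 3, d_7 = (135 - 3^2)/9 = 126/9 = 14, a_7 = floor((11 + 3)/14) = 1.
  m_8 = 14*1 - 3 = 11, d_8 = (135 - 11^2)/14 = 14/14 = 1, a_8 = floor((11 + 11)/1) = 22.
  m_9 = 1*22 - 11 = 11, d_9 = (135 - 11^2)/1 = 14/1 = 14: (m_9, d_9) = (m_1, d_1) = (11, 14), so from here the quotients repeat a_1, ..., a_8; the period length is 8.
Hence the expansion of sqrt(135) is a_0 = 11 followed by the repeating block 1, 1, 1, 1, 1, 1, 1, 22 (period 8).

[11; (1, 1, 1, 1, 1, 1, 1, 22)]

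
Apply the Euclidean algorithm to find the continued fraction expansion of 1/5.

[0; 5]

Run the Euclidean algorithm on 1 and 5; the successive quotients are the partial quotients a_0, a_1, ... (each step inverts the fractional part left over by the previous one):
  1 = 0*5 + 1, so a_0 = 0.
  5 = 5*1 + 0, so a_1 = 5.
The remainder reaches 0 after 2 divisions, so the expansion has 2 partial quotients, read off in order.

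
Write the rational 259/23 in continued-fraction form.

[11; 3, 1, 5]

Run the Euclidean algorithm on 259 and 23; the successive quotients are the partial quotients a_0, a_1, ... (each step inverts the fractional part left over by the previous one):
  259 = 11*23 + 6, so a_0 = 11.
  23 = 3*6 + 5, so a_1 = 3.
  6 = 1*5 + 1, so a_2 = 1.
  5 = 5*1 + 0, so a_3 = 5.
The remainder reaches 0 after 4 divisions, so the expansion has 4 partial quotients, read off in order.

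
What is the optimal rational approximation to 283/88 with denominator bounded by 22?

45/14

Expand x = 283/88 as a continued fraction with the Euclidean algorithm:
  283 = 3*88 + 19, so a_0 = 3.
  88 = 4*19 + 12, so a_1 = 4.
  19 = 1*12 + 7, so a_2 = 1.
  12 = 1*7 + 5, so a_3 = 1.
  7 = 1*5 + 2, so a_4 = 1.
  5 = 2*2 + 1, so a_5 = 2.
  2 = 2*1 + 0, so a_6 = 2.
so x = [3; 4, 1, 1, 1, 2, 2].
Convergents (p_i = a_i*p_{i-1} + p_{i-2}, q_i = a_i*q_{i-1} + q_{i-2} with p_{-2}=0, p_{-1}=1, q_{-2}=1, q_{-1}=0), until the denominator exceeds 22:
  i=0: a_0=3, p_0 = 3*1 + 0 = 3, q_0 = 3*0 + 1 = 1.
  i=1: a_1=4, p_1 = 4*3 + 1 = 13, q_1 = 4*1 + 0 = 4.
  i=2: a_2=1, p_2 = 1*13 + 3 = 16, q_2 = 1*4 + 1 = 5.
  i=3: a_3=1, p_3 = 1*16 + 13 = 29, q_3 = 1*5 + 4 = 9.
  i=4: a_4=1, p_4 = 1*29 + 16 = 45, q_4 = 1*9 + 5 = 14.
  i=5: a_5=2, p_5 = 2*45 + 29 = 119, q_5 = 2*14 + 9 = 37.
q_5 = 37 > 22, so the last convergent with denominator <= 22 is p_4/q_4 = 45/14.
The closest fraction with denominator <= 22 is either p_4/q_4 or the intermediate fraction (k*p_4 + p_3)/(k*q_4 + q_3) with the largest k >= 1 whose denominator stays <= 22; these approach x as k grows, and every other convergent or intermediate fraction in range is farther away.
Largest k: floor((22 - q_3)/q_4) = floor((22 - 9)/14) = 0.
Since k = 0, no intermediate fraction beyond p_4/q_4 has denominator <= 22, so the convergent 45/14 is the closest (its error is |283*14 - 45*88|/(88*14) = 2/1232).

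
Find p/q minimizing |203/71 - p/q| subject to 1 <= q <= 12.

20/7

Expand x = 203/71 as a continued fraction with the Euclidean algorithm:
  203 = 2*71 + 61, so a_0 = 2.
  71 = 1*61 + 10, so a_1 = 1.
  61 = 6*10 + 1, so a_2 = 6.
  10 = 10*1 + 0, so a_3 = 10.
so x = [2; 1, 6, 10].
Convergents (p_i = a_i*p_{i-1} + p_{i-2}, q_i = a_i*q_{i-1} + q_{i-2} with p_{-2}=0, p_{-1}=1, q_{-2}=1, q_{-1}=0), until the denominator exceeds 12:
  i=0: a_0=2, p_0 = 2*1 + 0 = 2, q_0 = 2*0 + 1 = 1.
  i=1: a_1=1, p_1 = 1*2 + 1 = 3, q_1 = 1*1 + 0 = 1.
  i=2: a_2=6, p_2 = 6*3 + 2 = 20, q_2 = 6*1 + 1 = 7.
  i=3: a_3=10, p_3 = 10*20 + 3 = 203, q_3 = 10*7 + 1 = 71.
q_3 = 71 > 12, so the last convergent with denominator <= 12 is p_2/q_2 = 20/7.
The closest fraction with denominator <= 12 is either p_2/q_2 or the intermediate fraction (k*p_2 + p_1)/(k*q_2 + q_1) with the largest k >= 1 whose denominator stays <= 12; these approach x as k grows, and every other convergent or intermediate fraction in range is farther away.
Largest k: floor((12 - q_1)/q_2) = floor((12 - 1)/7) = 1.
That gives (1*20 + 3)/(1*7 + 1) = 23/8.
Compare the errors: |x - 20/7| = |203*7 - 20*71|/(71*7) = 1/497, and |x - 23/8| = |203*8 - 23*71|/(71*8) = 9/568.
Cross-multiplying, 1*568 = 568 < 4473 = 9*497, so 1/497 is smaller: the convergent 20/7 is closer to x than 23/8.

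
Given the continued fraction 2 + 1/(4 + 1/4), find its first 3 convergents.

2/1, 9/4, 38/17

Using the convergent recurrence p_i = a_i*p_{i-1} + p_{i-2}, q_i = a_i*q_{i-1} + q_{i-2} with p_{-2}=0, p_{-1}=1, q_{-2}=1, q_{-1}=0:
  i=0: a_0=2, p_0 = 2*1 + 0 = 2, q_0 = 2*0 + 1 = 1.
  i=1: a_1=4, p_1 = 4*2 + 1 = 9, q_1 = 4*1 + 0 = 4.
  i=2: a_2=4, p_2 = 4*9 + 2 = 38, q_2 = 4*4 + 1 = 17.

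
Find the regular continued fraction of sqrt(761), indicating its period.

[27; (1, 1, 2, 2, 1, 1, 54)]

Write x_i = (sqrt(761) + m_i)/d_i with (m_0, d_0) = (0, 1). a_0 = floor(sqrt(761)) = 27, since 27^2 = 729 <= 761 < 784 = 28^2.
Iterate m_{i+1} = d_i*a_i - m_i, d_{i+1} = (761 - m_{i+1}^2)/d_i, a_{i+1} = floor((a_0 + m_{i+1})/d_{i+1}):
  m_1 = 1*27 - 0 = 27, d_1 = (761 - 27^2)/1 = 32/1 = 32, a_1 = floor((27 + 27)/32) = 1.
  m_2 = 32*1 - 27 = 5, d_2 = (761 - 5^2)/32 = 736/32 = 23, a_2 = floor((27 + 5)/23) = 1.
  m_3 = 23*1 - 5 = 18, d_3 = (761 - 18^2)/23 = 437/23 = 19, a_3 = floor((27 + 18)/19) = 2.
  m_4 = 19*2 - 18 = 20, d_4 = (761 - 20^2)/19 = 361/19 = 19, a_4 = floor((27 + 20)/19) = 2.
  m_5 = 19*2 - 20 = 18, d_5 = (761 - 18^2)/19 = 437/19 = 23, a_5 = floor((27 + 18)/23) = 1.
  m_6 = 23*1 - 18 = 5, d_6 = (761 - 5^2)/23 = 736/23 = 32, a_6 = floor((27 + 5)/32) = 1.
  m_7 = 32*1 - 5 = 27, d_7 = (761 - 27^2)/32 = 32/32 = 1, a_7 = floor((27 + 27)/1) = 54.
  m_8 = 1*54 - 27 = 27, d_8 = (761 - 27^2)/1 = 32/1 = 32: (m_8, d_8) = (m_1, d_1) = (27, 32), so from here the quotients repeat a_1, ..., a_7; the period length is 7.
Hence the expansion of sqrt(761) is a_0 = 27 followed by the repeating block 1, 1, 2, 2, 1, 1, 54 (period 7).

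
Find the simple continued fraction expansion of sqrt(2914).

Write x_i = (sqrt(2914) + m_i)/d_i with (m_0, d_0) = (0, 1). a_0 = floor(sqrt(2914)) = 53, since 53^2 = 2809 <= 2914 < 2916 = 54^2.
Iterate m_{i+1} = d_i*a_i - m_i, d_{i+1} = (2914 - m_{i+1}^2)/d_i, a_{i+1} = floor((a_0 + m_{i+1})/d_{i+1}):
  m_1 = 1*53 - 0 = 53, d_1 = (2914 - 53^2)/1 = 105/1 = 105, a_1 = floor((53 + 53)/105) = 1.
  m_2 = 105*1 - 53 = 52, d_2 = (2914 - 52^2)/105 = 210/105 = 2, a_2 = floor((53 + 52)/2) = 52.
  m_3 = 2*52 - 52 = 52, d_3 = (2914 - 52^2)/2 = 210/2 = 105, a_3 = floor((53 + 52)/105) = 1.
  m_4 = 105*1 - 52 = 53, d_4 = (2914 - 53^2)/105 = 105/105 = 1, a_4 = floor((53 + 53)/1) = 106.
  m_5 = 1*106 - 53 = 53, d_5 = (2914 - 53^2)/1 = 105/1 = 105: (m_5, d_5) = (m_1, d_1) = (53, 105), so from here the quotients repeat a_1, ..., a_4; the period length is 4.
Hence the expansion of sqrt(2914) is a_0 = 53 followed by the repeating block 1, 52, 1, 106 (period 4).

[53; (1, 52, 1, 106)]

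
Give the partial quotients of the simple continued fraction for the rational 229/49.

[4; 1, 2, 16]

Run the Euclidean algorithm on 229 and 49; the successive quotients are the partial quotients a_0, a_1, ... (each step inverts the fractional part left over by the previous one):
  229 = 4*49 + 33, so a_0 = 4.
  49 = 1*33 + 16, so a_1 = 1.
  33 = 2*16 + 1, so a_2 = 2.
  16 = 16*1 + 0, so a_3 = 16.
The remainder reaches 0 after 4 divisions, so the expansion has 4 partial quotients, read off in order.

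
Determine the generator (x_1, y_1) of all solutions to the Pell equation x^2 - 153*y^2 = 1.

First expand sqrt(153) as a continued fraction. With x_i = (sqrt(153) + m_i)/d_i and (m_0, d_0) = (0, 1): a_0 = floor(sqrt(153)) = 12, since 12^2 = 144 <= 153 < 169 = 13^2.
Iterate m_{i+1} = d_i*a_i - m_i, d_{i+1} = (153 - m_{i+1}^2)/d_i, a_{i+1} = floor((a_0 + m_{i+1})/d_{i+1}):
  m_1 = 1*12 - 0 = 12, d_1 = (153 - 12^2)/1 = 9/1 = 9, a_1 = floor((12 + 12)/9) = 2.
  m_2 = 9*2 - 12 = 6, d_2 = (153 - 6^2)/9 = 117/9 = 13, a_2 = floor((12 + 6)/13) = 1.
  m_3 = 13*1 - 6 = 7, d_3 = (153 - 7^2)/13 = 104/13 = 8, a_3 = floor((12 + 7)/8) = 2.
  m_4 = 8*2 - 7 = 9, d_4 = (153 - 9^2)/8 = 72/8 = 9, a_4 = floor((12 + 9)/9) = 2.
  m_5 = 9*2 - 9 = 9, d_5 = (153 - 9^2)/9 = 72/9 = 8, a_5 = floor((12 + 9)/8) = 2.
  m_6 = 8*2 - 9 = 7, d_6 = (153 - 7^2)/8 = 104/8 = 13, a_6 = floor((12 + 7)/13) = 1.
  m_7 = 13*1 - 7 = 6, d_7 = (153 - 6^2)/13 = 117/13 = 9, a_7 = floor((12 + 6)/9) = 2.
  m_8 = 9*2 - 6 = 12, d_8 = (153 - 12^2)/9 = 9/9 = 1, a_8 = floor((12 + 12)/1) = 24.
  m_9 = 1*24 - 12 = 12, d_9 = (153 - 12^2)/1 = 9/1 = 9: (m_9, d_9) = (m_1, d_1) = (12, 9), so from here the quotients repeat a_1, ..., a_8; the period length is 8.
So sqrt(153) = [12; (2, 1, 2, 2, 2, 1, 2, 24)] with period length k = 8.
k is even, so the fundamental solution of x^2 - 153y^2 = 1 is (p_{k-1}, q_{k-1}) = (p_7, q_7); compute convergents through index 7.
Convergents (p_i = a_i*p_{i-1} + p_{i-2}, q_i = a_i*q_{i-1} + q_{i-2} with p_{-2}=0, p_{-1}=1, q_{-2}=1, q_{-1}=0):
  i=0: a_0=12, p_0 = 12*1 + 0 = 12, q_0 = 12*0 + 1 = 1.
  i=1: a_1=2, p_1 = 2*12 + 1 = 25, q_1 = 2*1 + 0 = 2.
  i=2: a_2=1, p_2 = 1*25 + 12 = 37, q_2 = 1*2 + 1 = 3.
  i=3: a_3=2, p_3 = 2*37 + 25 = 99, q_3 = 2*3 + 2 = 8.
  i=4: a_4=2, p_4 = 2*99 + 37 = 235, q_4 = 2*8 + 3 = 19.
  i=5: a_5=2, p_5 = 2*235 + 99 = 569, q_5 = 2*19 + 8 = 46.
  i=6: a_6=1, p_6 = 1*569 + 235 = 804, q_6 = 1*46 + 19 = 65.
  i=7: a_7=2, p_7 = 2*804 + 569 = 2177, q_7 = 2*65 + 46 = 176.
Check: 2177^2 - 153*176^2 = 4739329 - 4739328 = 1, so (x, y) = (2177, 176) solves the equation, and by the theorem it is the least positive solution.

(x, y) = (2177, 176)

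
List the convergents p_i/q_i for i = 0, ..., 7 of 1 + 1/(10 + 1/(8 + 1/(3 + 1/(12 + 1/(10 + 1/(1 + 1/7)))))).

1/1, 11/10, 89/81, 278/253, 3425/3117, 34528/31423, 37953/34540, 300199/273203

Using the convergent recurrence p_i = a_i*p_{i-1} + p_{i-2}, q_i = a_i*q_{i-1} + q_{i-2} with p_{-2}=0, p_{-1}=1, q_{-2}=1, q_{-1}=0:
  i=0: a_0=1, p_0 = 1*1 + 0 = 1, q_0 = 1*0 + 1 = 1.
  i=1: a_1=10, p_1 = 10*1 + 1 = 11, q_1 = 10*1 + 0 = 10.
  i=2: a_2=8, p_2 = 8*11 + 1 = 89, q_2 = 8*10 + 1 = 81.
  i=3: a_3=3, p_3 = 3*89 + 11 = 278, q_3 = 3*81 + 10 = 253.
  i=4: a_4=12, p_4 = 12*278 + 89 = 3425, q_4 = 12*253 + 81 = 3117.
  i=5: a_5=10, p_5 = 10*3425 + 278 = 34528, q_5 = 10*3117 + 253 = 31423.
  i=6: a_6=1, p_6 = 1*34528 + 3425 = 37953, q_6 = 1*31423 + 3117 = 34540.
  i=7: a_7=7, p_7 = 7*37953 + 34528 = 300199, q_7 = 7*34540 + 31423 = 273203.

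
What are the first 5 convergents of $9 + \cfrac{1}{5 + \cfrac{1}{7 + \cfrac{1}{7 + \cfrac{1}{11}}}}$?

9/1, 46/5, 331/36, 2363/257, 26324/2863

Using the convergent recurrence p_i = a_i*p_{i-1} + p_{i-2}, q_i = a_i*q_{i-1} + q_{i-2} with p_{-2}=0, p_{-1}=1, q_{-2}=1, q_{-1}=0:
  i=0: a_0=9, p_0 = 9*1 + 0 = 9, q_0 = 9*0 + 1 = 1.
  i=1: a_1=5, p_1 = 5*9 + 1 = 46, q_1 = 5*1 + 0 = 5.
  i=2: a_2=7, p_2 = 7*46 + 9 = 331, q_2 = 7*5 + 1 = 36.
  i=3: a_3=7, p_3 = 7*331 + 46 = 2363, q_3 = 7*36 + 5 = 257.
  i=4: a_4=11, p_4 = 11*2363 + 331 = 26324, q_4 = 11*257 + 36 = 2863.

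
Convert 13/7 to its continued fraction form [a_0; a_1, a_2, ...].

[1; 1, 6]

Run the Euclidean algorithm on 13 and 7; the successive quotients are the partial quotients a_0, a_1, ... (each step inverts the fractional part left over by the previous one):
  13 = 1*7 + 6, so a_0 = 1.
  7 = 1*6 + 1, so a_1 = 1.
  6 = 6*1 + 0, so a_2 = 6.
The remainder reaches 0 after 3 divisions, so the expansion has 3 partial quotients, read off in order.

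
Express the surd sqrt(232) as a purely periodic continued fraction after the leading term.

[15; (4, 3, 7, 3, 4, 30)]

Write x_i = (sqrt(232) + m_i)/d_i with (m_0, d_0) = (0, 1). a_0 = floor(sqrt(232)) = 15, since 15^2 = 225 <= 232 < 256 = 16^2.
Iterate m_{i+1} = d_i*a_i - m_i, d_{i+1} = (232 - m_{i+1}^2)/d_i, a_{i+1} = floor((a_0 + m_{i+1})/d_{i+1}):
  m_1 = 1*15 - 0 = 15, d_1 = (232 - 15^2)/1 = 7/1 = 7, a_1 = floor((15 + 15)/7) = 4.
  m_2 = 7*4 - 15 = 13, d_2 = (232 - 13^2)/7 = 63/7 = 9, a_2 = floor((15 + 13)/9) = 3.
  m_3 = 9*3 - 13 = 14, d_3 = (232 - 14^2)/9 = 36/9 = 4, a_3 = floor((15 + 14)/4) = 7.
  m_4 = 4*7 - 14 = 14, d_4 = (232 - 14^2)/4 = 36/4 = 9, a_4 = floor((15 + 14)/9) = 3.
  m_5 = 9*3 - 14 = 13, d_5 = (232 - 13^2)/9 = 63/9 = 7, a_5 = floor((15 + 13)/7) = 4.
  m_6 = 7*4 - 13 = 15, d_6 = (232 - 15^2)/7 = 7/7 = 1, a_6 = floor((15 + 15)/1) = 30.
  m_7 = 1*30 - 15 = 15, d_7 = (232 - 15^2)/1 = 7/1 = 7: (m_7, d_7) = (m_1, d_1) = (15, 7), so from here the quotients repeat a_1, ..., a_6; the period length is 6.
Hence the expansion of sqrt(232) is a_0 = 15 followed by the repeating block 4, 3, 7, 3, 4, 30 (period 6).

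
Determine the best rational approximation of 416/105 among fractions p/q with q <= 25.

Expand x = 416/105 as a continued fraction with the Euclidean algorithm:
  416 = 3*105 + 101, so a_0 = 3.
  105 = 1*101 + 4, so a_1 = 1.
  101 = 25*4 + 1, so a_2 = 25.
  4 = 4*1 + 0, so a_3 = 4.
so x = [3; 1, 25, 4].
Convergents (p_i = a_i*p_{i-1} + p_{i-2}, q_i = a_i*q_{i-1} + q_{i-2} with p_{-2}=0, p_{-1}=1, q_{-2}=1, q_{-1}=0), until the denominator exceeds 25:
  i=0: a_0=3, p_0 = 3*1 + 0 = 3, q_0 = 3*0 + 1 = 1.
  i=1: a_1=1, p_1 = 1*3 + 1 = 4, q_1 = 1*1 + 0 = 1.
  i=2: a_2=25, p_2 = 25*4 + 3 = 103, q_2 = 25*1 + 1 = 26.
q_2 = 26 > 25, so the last convergent with denominator <= 25 is p_1/q_1 = 4/1.
The closest fraction with denominator <= 25 is either p_1/q_1 or the intermediate fraction (k*p_1 + p_0)/(k*q_1 + q_0) with the largest k >= 1 whose denominator stays <= 25; these approach x as k grows, and every other convergent or intermediate fraction in range is farther away.
Largest k: floor((25 - q_0)/q_1) = floor((25 - 1)/1) = 24.
That gives (24*4 + 3)/(24*1 + 1) = 99/25.
Compare the errors: |x - 4/1| = |416*1 - 4*105|/(105*1) = 4/105, and |x - 99/25| = |416*25 - 99*105|/(105*25) = 5/2625.
Cross-multiplying, 5*105 = 525 < 10500 = 4*2625, so 5/2625 is smaller: the intermediate fraction 99/25 is closer to x than 4/1.

99/25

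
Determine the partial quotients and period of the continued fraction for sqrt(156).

[12; (2, 24)]

Write x_i = (sqrt(156) + m_i)/d_i with (m_0, d_0) = (0, 1). a_0 = floor(sqrt(156)) = 12, since 12^2 = 144 <= 156 < 169 = 13^2.
Iterate m_{i+1} = d_i*a_i - m_i, d_{i+1} = (156 - m_{i+1}^2)/d_i, a_{i+1} = floor((a_0 + m_{i+1})/d_{i+1}):
  m_1 = 1*12 - 0 = 12, d_1 = (156 - 12^2)/1 = 12/1 = 12, a_1 = floor((12 + 12)/12) = 2.
  m_2 = 12*2 - 12 = 12, d_2 = (156 - 12^2)/12 = 12/12 = 1, a_2 = floor((12 + 12)/1) = 24.
  m_3 = 1*24 - 12 = 12, d_3 = (156 - 12^2)/1 = 12/1 = 12: (m_3, d_3) = (m_1, d_1) = (12, 12), so from here the quotients repeat a_1, a_2; the period length is 2.
Hence the expansion of sqrt(156) is a_0 = 12 followed by the repeating block 2, 24 (period 2).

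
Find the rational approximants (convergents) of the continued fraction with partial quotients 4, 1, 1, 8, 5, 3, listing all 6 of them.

4/1, 5/1, 9/2, 77/17, 394/87, 1259/278

Using the convergent recurrence p_i = a_i*p_{i-1} + p_{i-2}, q_i = a_i*q_{i-1} + q_{i-2} with p_{-2}=0, p_{-1}=1, q_{-2}=1, q_{-1}=0:
  i=0: a_0=4, p_0 = 4*1 + 0 = 4, q_0 = 4*0 + 1 = 1.
  i=1: a_1=1, p_1 = 1*4 + 1 = 5, q_1 = 1*1 + 0 = 1.
  i=2: a_2=1, p_2 = 1*5 + 4 = 9, q_2 = 1*1 + 1 = 2.
  i=3: a_3=8, p_3 = 8*9 + 5 = 77, q_3 = 8*2 + 1 = 17.
  i=4: a_4=5, p_4 = 5*77 + 9 = 394, q_4 = 5*17 + 2 = 87.
  i=5: a_5=3, p_5 = 3*394 + 77 = 1259, q_5 = 3*87 + 17 = 278.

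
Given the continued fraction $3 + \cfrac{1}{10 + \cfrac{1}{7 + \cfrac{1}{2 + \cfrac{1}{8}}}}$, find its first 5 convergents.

Using the convergent recurrence p_i = a_i*p_{i-1} + p_{i-2}, q_i = a_i*q_{i-1} + q_{i-2} with p_{-2}=0, p_{-1}=1, q_{-2}=1, q_{-1}=0:
  i=0: a_0=3, p_0 = 3*1 + 0 = 3, q_0 = 3*0 + 1 = 1.
  i=1: a_1=10, p_1 = 10*3 + 1 = 31, q_1 = 10*1 + 0 = 10.
  i=2: a_2=7, p_2 = 7*31 + 3 = 220, q_2 = 7*10 + 1 = 71.
  i=3: a_3=2, p_3 = 2*220 + 31 = 471, q_3 = 2*71 + 10 = 152.
  i=4: a_4=8, p_4 = 8*471 + 220 = 3988, q_4 = 8*152 + 71 = 1287.

3/1, 31/10, 220/71, 471/152, 3988/1287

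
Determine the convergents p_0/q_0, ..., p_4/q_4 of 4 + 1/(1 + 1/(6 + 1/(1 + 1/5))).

Using the convergent recurrence p_i = a_i*p_{i-1} + p_{i-2}, q_i = a_i*q_{i-1} + q_{i-2} with p_{-2}=0, p_{-1}=1, q_{-2}=1, q_{-1}=0:
  i=0: a_0=4, p_0 = 4*1 + 0 = 4, q_0 = 4*0 + 1 = 1.
  i=1: a_1=1, p_1 = 1*4 + 1 = 5, q_1 = 1*1 + 0 = 1.
  i=2: a_2=6, p_2 = 6*5 + 4 = 34, q_2 = 6*1 + 1 = 7.
  i=3: a_3=1, p_3 = 1*34 + 5 = 39, q_3 = 1*7 + 1 = 8.
  i=4: a_4=5, p_4 = 5*39 + 34 = 229, q_4 = 5*8 + 7 = 47.

4/1, 5/1, 34/7, 39/8, 229/47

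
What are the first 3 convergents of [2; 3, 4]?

Using the convergent recurrence p_i = a_i*p_{i-1} + p_{i-2}, q_i = a_i*q_{i-1} + q_{i-2} with p_{-2}=0, p_{-1}=1, q_{-2}=1, q_{-1}=0:
  i=0: a_0=2, p_0 = 2*1 + 0 = 2, q_0 = 2*0 + 1 = 1.
  i=1: a_1=3, p_1 = 3*2 + 1 = 7, q_1 = 3*1 + 0 = 3.
  i=2: a_2=4, p_2 = 4*7 + 2 = 30, q_2 = 4*3 + 1 = 13.

2/1, 7/3, 30/13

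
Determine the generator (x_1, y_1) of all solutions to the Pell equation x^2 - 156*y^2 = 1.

(x, y) = (25, 2)

First expand sqrt(156) as a continued fraction. With x_i = (sqrt(156) + m_i)/d_i and (m_0, d_0) = (0, 1): a_0 = floor(sqrt(156)) = 12, since 12^2 = 144 <= 156 < 169 = 13^2.
Iterate m_{i+1} = d_i*a_i - m_i, d_{i+1} = (156 - m_{i+1}^2)/d_i, a_{i+1} = floor((a_0 + m_{i+1})/d_{i+1}):
  m_1 = 1*12 - 0 = 12, d_1 = (156 - 12^2)/1 = 12/1 = 12, a_1 = floor((12 + 12)/12) = 2.
  m_2 = 12*2 - 12 = 12, d_2 = (156 - 12^2)/12 = 12/12 = 1, a_2 = floor((12 + 12)/1) = 24.
  m_3 = 1*24 - 12 = 12, d_3 = (156 - 12^2)/1 = 12/1 = 12: (m_3, d_3) = (m_1, d_1) = (12, 12), so from here the quotients repeat a_1, a_2; the period length is 2.
So sqrt(156) = [12; (2, 24)] with period length k = 2.
k is even, so the fundamental solution of x^2 - 156y^2 = 1 is (p_{k-1}, q_{k-1}) = (p_1, q_1); compute convergents through index 1.
Convergents (p_i = a_i*p_{i-1} + p_{i-2}, q_i = a_i*q_{i-1} + q_{i-2} with p_{-2}=0, p_{-1}=1, q_{-2}=1, q_{-1}=0):
  i=0: a_0=12, p_0 = 12*1 + 0 = 12, q_0 = 12*0 + 1 = 1.
  i=1: a_1=2, p_1 = 2*12 + 1 = 25, q_1 = 2*1 + 0 = 2.
Check: 25^2 - 156*2^2 = 625 - 624 = 1, so (x, y) = (25, 2) solves the equation, and by the theorem it is the least positive solution.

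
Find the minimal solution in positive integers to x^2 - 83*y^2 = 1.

First expand sqrt(83) as a continued fraction. With x_i = (sqrt(83) + m_i)/d_i and (m_0, d_0) = (0, 1): a_0 = floor(sqrt(83)) = 9, since 9^2 = 81 <= 83 < 100 = 10^2.
Iterate m_{i+1} = d_i*a_i - m_i, d_{i+1} = (83 - m_{i+1}^2)/d_i, a_{i+1} = floor((a_0 + m_{i+1})/d_{i+1}):
  m_1 = 1*9 - 0 = 9, d_1 = (83 - 9^2)/1 = 2/1 = 2, a_1 = floor((9 + 9)/2) = 9.
  m_2 = 2*9 - 9 = 9, d_2 = (83 - 9^2)/2 = 2/2 = 1, a_2 = floor((9 + 9)/1) = 18.
  m_3 = 1*18 - 9 = 9, d_3 = (83 - 9^2)/1 = 2/1 = 2: (m_3, d_3) = (m_1, d_1) = (9, 2), so from here the quotients repeat a_1, a_2; the period length is 2.
So sqrt(83) = [9; (9, 18)] with period length k = 2.
k is even, so the fundamental solution of x^2 - 83y^2 = 1 is (p_{k-1}, q_{k-1}) = (p_1, q_1); compute convergents through index 1.
Convergents (p_i = a_i*p_{i-1} + p_{i-2}, q_i = a_i*q_{i-1} + q_{i-2} with p_{-2}=0, p_{-1}=1, q_{-2}=1, q_{-1}=0):
  i=0: a_0=9, p_0 = 9*1 + 0 = 9, q_0 = 9*0 + 1 = 1.
  i=1: a_1=9, p_1 = 9*9 + 1 = 82, q_1 = 9*1 + 0 = 9.
Check: 82^2 - 83*9^2 = 6724 - 6723 = 1, so (x, y) = (82, 9) solves the equation, and by the theorem it is the least positive solution.

(x, y) = (82, 9)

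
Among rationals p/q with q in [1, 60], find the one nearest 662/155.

205/48

Expand x = 662/155 as a continued fraction with the Euclidean algorithm:
  662 = 4*155 + 42, so a_0 = 4.
  155 = 3*42 + 29, so a_1 = 3.
  42 = 1*29 + 13, so a_2 = 1.
  29 = 2*13 + 3, so a_3 = 2.
  13 = 4*3 + 1, so a_4 = 4.
  3 = 3*1 + 0, so a_5 = 3.
so x = [4; 3, 1, 2, 4, 3].
Convergents (p_i = a_i*p_{i-1} + p_{i-2}, q_i = a_i*q_{i-1} + q_{i-2} with p_{-2}=0, p_{-1}=1, q_{-2}=1, q_{-1}=0), until the denominator exceeds 60:
  i=0: a_0=4, p_0 = 4*1 + 0 = 4, q_0 = 4*0 + 1 = 1.
  i=1: a_1=3, p_1 = 3*4 + 1 = 13, q_1 = 3*1 + 0 = 3.
  i=2: a_2=1, p_2 = 1*13 + 4 = 17, q_2 = 1*3 + 1 = 4.
  i=3: a_3=2, p_3 = 2*17 + 13 = 47, q_3 = 2*4 + 3 = 11.
  i=4: a_4=4, p_4 = 4*47 + 17 = 205, q_4 = 4*11 + 4 = 48.
  i=5: a_5=3, p_5 = 3*205 + 47 = 662, q_5 = 3*48 + 11 = 155.
q_5 = 155 > 60, so the last convergent with denominator <= 60 is p_4/q_4 = 205/48.
The closest fraction with denominator <= 60 is either p_4/q_4 or the intermediate fraction (k*p_4 + p_3)/(k*q_4 + q_3) with the largest k >= 1 whose denominator stays <= 60; these approach x as k grows, and every other convergent or intermediate fraction in range is farther away.
Largest k: floor((60 - q_3)/q_4) = floor((60 - 11)/48) = 1.
That gives (1*205 + 47)/(1*48 + 11) = 252/59.
Compare the errors: |x - 205/48| = |662*48 - 205*155|/(155*48) = 1/7440, and |x - 252/59| = |662*59 - 252*155|/(155*59) = 2/9145.
Cross-multiplying, 1*9145 = 9145 < 14880 = 2*7440, so 1/7440 is smaller: the convergent 205/48 is closer to x than 252/59.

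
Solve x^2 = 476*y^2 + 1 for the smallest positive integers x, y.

First expand sqrt(476) as a continued fraction. With x_i = (sqrt(476) + m_i)/d_i and (m_0, d_0) = (0, 1): a_0 = floor(sqrt(476)) = 21, since 21^2 = 441 <= 476 < 484 = 22^2.
Iterate m_{i+1} = d_i*a_i - m_i, d_{i+1} = (476 - m_{i+1}^2)/d_i, a_{i+1} = floor((a_0 + m_{i+1})/d_{i+1}):
  m_1 = 1*21 - 0 = 21, d_1 = (476 - 21^2)/1 = 35/1 = 35, a_1 = floor((21 + 21)/35) = 1.
  m_2 = 35*1 - 21 = 14, d_2 = (476 - 14^2)/35 = 280/35 = 8, a_2 = floor((21 + 14)/8) = 4.
  m_3 = 8*4 - 14 = 18, d_3 = (476 - 18^2)/8 = 152/8 = 19, a_3 = floor((21 + 18)/19) = 2.
  m_4 = 19*2 - 18 = 20, d_4 = (476 - 20^2)/19 = 76/19 = 4, a_4 = floor((21 + 20)/4) = 10.
  m_5 = 4*10 - 20 = 20, d_5 = (476 - 20^2)/4 = 76/4 = 19, a_5 = floor((21 + 20)/19) = 2.
  m_6 = 19*2 - 20 = 18, d_6 = (476 - 18^2)/19 = 152/19 = 8, a_6 = floor((21 + 18)/8) = 4.
  m_7 = 8*4 - 18 = 14, d_7 = (476 - 14^2)/8 = 280/8 = 35, a_7 = floor((21 + 14)/35) = 1.
  m_8 = 35*1 - 14 = 21, d_8 = (476 - 21^2)/35 = 35/35 = 1, a_8 = floor((21 + 21)/1) = 42.
  m_9 = 1*42 - 21 = 21, d_9 = (476 - 21^2)/1 = 35/1 = 35: (m_9, d_9) = (m_1, d_1) = (21, 35), so from here the quotients repeat a_1, ..., a_8; the period length is 8.
So sqrt(476) = [21; (1, 4, 2, 10, 2, 4, 1, 42)] with period length k = 8.
k is even, so the fundamental solution of x^2 - 476y^2 = 1 is (p_{k-1}, q_{k-1}) = (p_7, q_7); compute convergents through index 7.
Convergents (p_i = a_i*p_{i-1} + p_{i-2}, q_i = a_i*q_{i-1} + q_{i-2} with p_{-2}=0, p_{-1}=1, q_{-2}=1, q_{-1}=0):
  i=0: a_0=21, p_0 = 21*1 + 0 = 21, q_0 = 21*0 + 1 = 1.
  i=1: a_1=1, p_1 = 1*21 + 1 = 22, q_1 = 1*1 + 0 = 1.
  i=2: a_2=4, p_2 = 4*22 + 21 = 109, q_2 = 4*1 + 1 = 5.
  i=3: a_3=2, p_3 = 2*109 + 22 = 240, q_3 = 2*5 + 1 = 11.
  i=4: a_4=10, p_4 = 10*240 + 109 = 2509, q_4 = 10*11 + 5 = 115.
  i=5: a_5=2, p_5 = 2*2509 + 240 = 5258, q_5 = 2*115 + 11 = 241.
  i=6: a_6=4, p_6 = 4*5258 + 2509 = 23541, q_6 = 4*241 + 115 = 1079.
  i=7: a_7=1, p_7 = 1*23541 + 5258 = 28799, q_7 = 1*1079 + 241 = 1320.
Check: 28799^2 - 476*1320^2 = 829382401 - 829382400 = 1, so (x, y) = (28799, 1320) solves the equation, and by the theorem it is the least positive solution.

(x, y) = (28799, 1320)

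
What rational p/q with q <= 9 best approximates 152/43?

Expand x = 152/43 as a continued fraction with the Euclidean algorithm:
  152 = 3*43 + 23, so a_0 = 3.
  43 = 1*23 + 20, so a_1 = 1.
  23 = 1*20 + 3, so a_2 = 1.
  20 = 6*3 + 2, so a_3 = 6.
  3 = 1*2 + 1, so a_4 = 1.
  2 = 2*1 + 0, so a_5 = 2.
so x = [3; 1, 1, 6, 1, 2].
Convergents (p_i = a_i*p_{i-1} + p_{i-2}, q_i = a_i*q_{i-1} + q_{i-2} with p_{-2}=0, p_{-1}=1, q_{-2}=1, q_{-1}=0), until the denominator exceeds 9:
  i=0: a_0=3, p_0 = 3*1 + 0 = 3, q_0 = 3*0 + 1 = 1.
  i=1: a_1=1, p_1 = 1*3 + 1 = 4, q_1 = 1*1 + 0 = 1.
  i=2: a_2=1, p_2 = 1*4 + 3 = 7, q_2 = 1*1 + 1 = 2.
  i=3: a_3=6, p_3 = 6*7 + 4 = 46, q_3 = 6*2 + 1 = 13.
q_3 = 13 > 9, so the last convergent with denominator <= 9 is p_2/q_2 = 7/2.
The closest fraction with denominator <= 9 is either p_2/q_2 or the intermediate fraction (k*p_2 + p_1)/(k*q_2 + q_1) with the largest k >= 1 whose denominator stays <= 9; these approach x as k grows, and every other convergent or intermediate fraction in range is farther away.
Largest k: floor((9 - q_1)/q_2) = floor((9 - 1)/2) = 4.
That gives (4*7 + 4)/(4*2 + 1) = 32/9.
Compare the errors: |x - 7/2| = |152*2 - 7*43|/(43*2) = 3/86, and |x - 32/9| = |152*9 - 32*43|/(43*9) = 8/387.
Cross-multiplying, 8*86 = 688 < 1161 = 3*387, so 8/387 is smaller: the intermediate fraction 32/9 is closer to x than 7/2.

32/9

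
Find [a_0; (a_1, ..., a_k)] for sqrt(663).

[25; (1, 2, 1, 50)]

Write x_i = (sqrt(663) + m_i)/d_i with (m_0, d_0) = (0, 1). a_0 = floor(sqrt(663)) = 25, since 25^2 = 625 <= 663 < 676 = 26^2.
Iterate m_{i+1} = d_i*a_i - m_i, d_{i+1} = (663 - m_{i+1}^2)/d_i, a_{i+1} = floor((a_0 + m_{i+1})/d_{i+1}):
  m_1 = 1*25 - 0 = 25, d_1 = (663 - 25^2)/1 = 38/1 = 38, a_1 = floor((25 + 25)/38) = 1.
  m_2 = 38*1 - 25 = 13, d_2 = (663 - 13^2)/38 = 494/38 = 13, a_2 = floor((25 + 13)/13) = 2.
  m_3 = 13*2 - 13 = 13, d_3 = (663 - 13^2)/13 = 494/13 = 38, a_3 = floor((25 + 13)/38) = 1.
  m_4 = 38*1 - 13 = 25, d_4 = (663 - 25^2)/38 = 38/38 = 1, a_4 = floor((25 + 25)/1) = 50.
  m_5 = 1*50 - 25 = 25, d_5 = (663 - 25^2)/1 = 38/1 = 38: (m_5, d_5) = (m_1, d_1) = (25, 38), so from here the quotients repeat a_1, ..., a_4; the period length is 4.
Hence the expansion of sqrt(663) is a_0 = 25 followed by the repeating block 1, 2, 1, 50 (period 4).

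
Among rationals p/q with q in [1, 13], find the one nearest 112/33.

17/5

Expand x = 112/33 as a continued fraction with the Euclidean algorithm:
  112 = 3*33 + 13, so a_0 = 3.
  33 = 2*13 + 7, so a_1 = 2.
  13 = 1*7 + 6, so a_2 = 1.
  7 = 1*6 + 1, so a_3 = 1.
  6 = 6*1 + 0, so a_4 = 6.
so x = [3; 2, 1, 1, 6].
Convergents (p_i = a_i*p_{i-1} + p_{i-2}, q_i = a_i*q_{i-1} + q_{i-2} with p_{-2}=0, p_{-1}=1, q_{-2}=1, q_{-1}=0), until the denominator exceeds 13:
  i=0: a_0=3, p_0 = 3*1 + 0 = 3, q_0 = 3*0 + 1 = 1.
  i=1: a_1=2, p_1 = 2*3 + 1 = 7, q_1 = 2*1 + 0 = 2.
  i=2: a_2=1, p_2 = 1*7 + 3 = 10, q_2 = 1*2 + 1 = 3.
  i=3: a_3=1, p_3 = 1*10 + 7 = 17, q_3 = 1*3 + 2 = 5.
  i=4: a_4=6, p_4 = 6*17 + 10 = 112, q_4 = 6*5 + 3 = 33.
q_4 = 33 > 13, so the last convergent with denominator <= 13 is p_3/q_3 = 17/5.
The closest fraction with denominator <= 13 is either p_3/q_3 or the intermediate fraction (k*p_3 + p_2)/(k*q_3 + q_2) with the largest k >= 1 whose denominator stays <= 13; these approach x as k grows, and every other convergent or intermediate fraction in range is farther away.
Largest k: floor((13 - q_2)/q_3) = floor((13 - 3)/5) = 2.
That gives (2*17 + 10)/(2*5 + 3) = 44/13.
Compare the errors: |x - 17/5| = |112*5 - 17*33|/(33*5) = 1/165, and |x - 44/13| = |112*13 - 44*33|/(33*13) = 4/429.
Cross-multiplying, 1*429 = 429 < 660 = 4*165, so 1/165 is smaller: the convergent 17/5 is closer to x than 44/13.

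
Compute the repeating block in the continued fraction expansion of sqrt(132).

Write x_i = (sqrt(132) + m_i)/d_i with (m_0, d_0) = (0, 1). a_0 = floor(sqrt(132)) = 11, since 11^2 = 121 <= 132 < 144 = 12^2.
Iterate m_{i+1} = d_i*a_i - m_i, d_{i+1} = (132 - m_{i+1}^2)/d_i, a_{i+1} = floor((a_0 + m_{i+1})/d_{i+1}):
  m_1 = 1*11 - 0 = 11, d_1 = (132 - 11^2)/1 = 11/1 = 11, a_1 = floor((11 + 11)/11) = 2.
  m_2 = 11*2 - 11 = 11, d_2 = (132 - 11^2)/11 = 11/11 = 1, a_2 = floor((11 + 11)/1) = 22.
  m_3 = 1*22 - 11 = 11, d_3 = (132 - 11^2)/1 = 11/1 = 11: (m_3, d_3) = (m_1, d_1) = (11, 11), so from here the quotients repeat a_1, a_2; the period length is 2.
Hence the expansion of sqrt(132) is a_0 = 11 followed by the repeating block 2, 22 (period 2).

[11; (2, 22)]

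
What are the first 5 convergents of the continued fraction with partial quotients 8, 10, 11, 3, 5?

Using the convergent recurrence p_i = a_i*p_{i-1} + p_{i-2}, q_i = a_i*q_{i-1} + q_{i-2} with p_{-2}=0, p_{-1}=1, q_{-2}=1, q_{-1}=0:
  i=0: a_0=8, p_0 = 8*1 + 0 = 8, q_0 = 8*0 + 1 = 1.
  i=1: a_1=10, p_1 = 10*8 + 1 = 81, q_1 = 10*1 + 0 = 10.
  i=2: a_2=11, p_2 = 11*81 + 8 = 899, q_2 = 11*10 + 1 = 111.
  i=3: a_3=3, p_3 = 3*899 + 81 = 2778, q_3 = 3*111 + 10 = 343.
  i=4: a_4=5, p_4 = 5*2778 + 899 = 14789, q_4 = 5*343 + 111 = 1826.

8/1, 81/10, 899/111, 2778/343, 14789/1826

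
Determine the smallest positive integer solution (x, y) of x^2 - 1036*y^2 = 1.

First expand sqrt(1036) as a continued fraction. With x_i = (sqrt(1036) + m_i)/d_i and (m_0, d_0) = (0, 1): a_0 = floor(sqrt(1036)) = 32, since 32^2 = 1024 <= 1036 < 1089 = 33^2.
Iterate m_{i+1} = d_i*a_i - m_i, d_{i+1} = (1036 - m_{i+1}^2)/d_i, a_{i+1} = floor((a_0 + m_{i+1})/d_{i+1}):
  m_1 = 1*32 - 0 = 32, d_1 = (1036 - 32^2)/1 = 12/1 = 12, a_1 = floor((32 + 32)/12) = 5.
  m_2 = 12*5 - 32 = 28, d_2 = (1036 - 28^2)/12 = 252/12 = 21, a_2 = floor((32 + 28)/21) = 2.
  m_3 = 21*2 - 28 = 14, d_3 = (1036 - 14^2)/21 = 840/21 = 40, a_3 = floor((32 + 14)/40) = 1.
  m_4 = 40*1 - 14 = 26, d_4 = (1036 - 26^2)/40 = 360/40 = 9, a_4 = floor((32 + 26)/9) = 6.
  m_5 = 9*6 - 26 = 28, d_5 = (1036 - 28^2)/9 = 252/9 = 28, a_5 = floor((32 + 28)/28) = 2.
  m_6 = 28*2 - 28 = 28, d_6 = (1036 - 28^2)/28 = 252/28 = 9, a_6 = floor((32 + 28)/9) = 6.
  m_7 = 9*6 - 28 = 26, d_7 = (1036 - 26^2)/9 = 360/9 = 40, a_7 = floor((32 + 26)/40) = 1.
  m_8 = 40*1 - 26 = 14, d_8 = (1036 - 14^2)/40 = 840/40 = 21, a_8 = floor((32 + 14)/21) = 2.
  m_9 = 21*2 - 14 = 28, d_9 = (1036 - 28^2)/21 = 252/21 = 12, a_9 = floor((32 + 28)/12) = 5.
  m_10 = 12*5 - 28 = 32, d_10 = (1036 - 32^2)/12 = 12/12 = 1, a_10 = floor((32 + 32)/1) = 64.
  m_11 = 1*64 - 32 = 32, d_11 = (1036 - 32^2)/1 = 12/1 = 12: (m_11, d_11) = (m_1, d_1) = (32, 12), so from here the quotients repeat a_1, ..., a_10; the period length is 10.
So sqrt(1036) = [32; (5, 2, 1, 6, 2, 6, 1, 2, 5, 64)] with period length k = 10.
k is even, so the fundamental solution of x^2 - 1036y^2 = 1 is (p_{k-1}, q_{k-1}) = (p_9, q_9); compute convergents through index 9.
Convergents (p_i = a_i*p_{i-1} + p_{i-2}, q_i = a_i*q_{i-1} + q_{i-2} with p_{-2}=0, p_{-1}=1, q_{-2}=1, q_{-1}=0):
  i=0: a_0=32, p_0 = 32*1 + 0 = 32, q_0 = 32*0 + 1 = 1.
  i=1: a_1=5, p_1 = 5*32 + 1 = 161, q_1 = 5*1 + 0 = 5.
  i=2: a_2=2, p_2 = 2*161 + 32 = 354, q_2 = 2*5 + 1 = 11.
  i=3: a_3=1, p_3 = 1*354 + 161 = 515, q_3 = 1*11 + 5 = 16.
  i=4: a_4=6, p_4 = 6*515 + 354 = 3444, q_4 = 6*16 + 11 = 107.
  i=5: a_5=2, p_5 = 2*3444 + 515 = 7403, q_5 = 2*107 + 16 = 230.
  i=6: a_6=6, p_6 = 6*7403 + 3444 = 47862, q_6 = 6*230 + 107 = 1487.
  i=7: a_7=1, p_7 = 1*47862 + 7403 = 55265, q_7 = 1*1487 + 230 = 1717.
  i=8: a_8=2, p_8 = 2*55265 + 47862 = 158392, q_8 = 2*1717 + 1487 = 4921.
  i=9: a_9=5, p_9 = 5*158392 + 55265 = 847225, q_9 = 5*4921 + 1717 = 26322.
Check: 847225^2 - 1036*26322^2 = 717790200625 - 717790200624 = 1, so (x, y) = (847225, 26322) solves the equation, and by the theorem it is the least positive solution.

(x, y) = (847225, 26322)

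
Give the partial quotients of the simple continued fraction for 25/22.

Run the Euclidean algorithm on 25 and 22; the successive quotients are the partial quotients a_0, a_1, ... (each step inverts the fractional part left over by the previous one):
  25 = 1*22 + 3, so a_0 = 1.
  22 = 7*3 + 1, so a_1 = 7.
  3 = 3*1 + 0, so a_2 = 3.
The remainder reaches 0 after 3 divisions, so the expansion has 3 partial quotients, read off in order.

[1; 7, 3]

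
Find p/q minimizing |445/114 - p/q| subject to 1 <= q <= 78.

121/31

Expand x = 445/114 as a continued fraction with the Euclidean algorithm:
  445 = 3*114 + 103, so a_0 = 3.
  114 = 1*103 + 11, so a_1 = 1.
  103 = 9*11 + 4, so a_2 = 9.
  11 = 2*4 + 3, so a_3 = 2.
  4 = 1*3 + 1, so a_4 = 1.
  3 = 3*1 + 0, so a_5 = 3.
so x = [3; 1, 9, 2, 1, 3].
Convergents (p_i = a_i*p_{i-1} + p_{i-2}, q_i = a_i*q_{i-1} + q_{i-2} with p_{-2}=0, p_{-1}=1, q_{-2}=1, q_{-1}=0), until the denominator exceeds 78:
  i=0: a_0=3, p_0 = 3*1 + 0 = 3, q_0 = 3*0 + 1 = 1.
  i=1: a_1=1, p_1 = 1*3 + 1 = 4, q_1 = 1*1 + 0 = 1.
  i=2: a_2=9, p_2 = 9*4 + 3 = 39, q_2 = 9*1 + 1 = 10.
  i=3: a_3=2, p_3 = 2*39 + 4 = 82, q_3 = 2*10 + 1 = 21.
  i=4: a_4=1, p_4 = 1*82 + 39 = 121, q_4 = 1*21 + 10 = 31.
  i=5: a_5=3, p_5 = 3*121 + 82 = 445, q_5 = 3*31 + 21 = 114.
q_5 = 114 > 78, so the last convergent with denominator <= 78 is p_4/q_4 = 121/31.
The closest fraction with denominator <= 78 is either p_4/q_4 or the intermediate fraction (k*p_4 + p_3)/(k*q_4 + q_3) with the largest k >= 1 whose denominator stays <= 78; these approach x as k grows, and every other convergent or intermediate fraction in range is farther away.
Largest k: floor((78 - q_3)/q_4) = floor((78 - 21)/31) = 1.
That gives (1*121 + 82)/(1*31 + 21) = 203/52.
Compare the errors: |x - 121/31| = |445*31 - 121*114|/(114*31) = 1/3534, and |x - 203/52| = |445*52 - 203*114|/(114*52) = 2/5928.
Cross-multiplying, 1*5928 = 5928 < 7068 = 2*3534, so 1/3534 is smaller: the convergent 121/31 is closer to x than 203/52.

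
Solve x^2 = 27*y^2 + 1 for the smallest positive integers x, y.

First expand sqrt(27) as a continued fraction. With x_i = (sqrt(27) + m_i)/d_i and (m_0, d_0) = (0, 1): a_0 = floor(sqrt(27)) = 5, since 5^2 = 25 <= 27 < 36 = 6^2.
Iterate m_{i+1} = d_i*a_i - m_i, d_{i+1} = (27 - m_{i+1}^2)/d_i, a_{i+1} = floor((a_0 + m_{i+1})/d_{i+1}):
  m_1 = 1*5 - 0 = 5, d_1 = (27 - 5^2)/1 = 2/1 = 2, a_1 = floor((5 + 5)/2) = 5.
  m_2 = 2*5 - 5 = 5, d_2 = (27 - 5^2)/2 = 2/2 = 1, a_2 = floor((5 + 5)/1) = 10.
  m_3 = 1*10 - 5 = 5, d_3 = (27 - 5^2)/1 = 2/1 = 2: (m_3, d_3) = (m_1, d_1) = (5, 2), so from here the quotients repeat a_1, a_2; the period length is 2.
So sqrt(27) = [5; (5, 10)] with period length k = 2.
k is even, so the fundamental solution of x^2 - 27y^2 = 1 is (p_{k-1}, q_{k-1}) = (p_1, q_1); compute convergents through index 1.
Convergents (p_i = a_i*p_{i-1} + p_{i-2}, q_i = a_i*q_{i-1} + q_{i-2} with p_{-2}=0, p_{-1}=1, q_{-2}=1, q_{-1}=0):
  i=0: a_0=5, p_0 = 5*1 + 0 = 5, q_0 = 5*0 + 1 = 1.
  i=1: a_1=5, p_1 = 5*5 + 1 = 26, q_1 = 5*1 + 0 = 5.
Check: 26^2 - 27*5^2 = 676 - 675 = 1, so (x, y) = (26, 5) solves the equation, and by the theorem it is the least positive solution.

(x, y) = (26, 5)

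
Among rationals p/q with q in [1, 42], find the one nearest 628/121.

109/21

Expand x = 628/121 as a continued fraction with the Euclidean algorithm:
  628 = 5*121 + 23, so a_0 = 5.
  121 = 5*23 + 6, so a_1 = 5.
  23 = 3*6 + 5, so a_2 = 3.
  6 = 1*5 + 1, so a_3 = 1.
  5 = 5*1 + 0, so a_4 = 5.
so x = [5; 5, 3, 1, 5].
Convergents (p_i = a_i*p_{i-1} + p_{i-2}, q_i = a_i*q_{i-1} + q_{i-2} with p_{-2}=0, p_{-1}=1, q_{-2}=1, q_{-1}=0), until the denominator exceeds 42:
  i=0: a_0=5, p_0 = 5*1 + 0 = 5, q_0 = 5*0 + 1 = 1.
  i=1: a_1=5, p_1 = 5*5 + 1 = 26, q_1 = 5*1 + 0 = 5.
  i=2: a_2=3, p_2 = 3*26 + 5 = 83, q_2 = 3*5 + 1 = 16.
  i=3: a_3=1, p_3 = 1*83 + 26 = 109, q_3 = 1*16 + 5 = 21.
  i=4: a_4=5, p_4 = 5*109 + 83 = 628, q_4 = 5*21 + 16 = 121.
q_4 = 121 > 42, so the last convergent with denominator <= 42 is p_3/q_3 = 109/21.
The closest fraction with denominator <= 42 is either p_3/q_3 or the intermediate fraction (k*p_3 + p_2)/(k*q_3 + q_2) with the largest k >= 1 whose denominator stays <= 42; these approach x as k grows, and every other convergent or intermediate fraction in range is farther away.
Largest k: floor((42 - q_2)/q_3) = floor((42 - 16)/21) = 1.
That gives (1*109 + 83)/(1*21 + 16) = 192/37.
Compare the errors: |x - 109/21| = |628*21 - 109*121|/(121*21) = 1/2541, and |x - 192/37| = |628*37 - 192*121|/(121*37) = 4/4477.
Cross-multiplying, 1*4477 = 4477 < 10164 = 4*2541, so 1/2541 is smaller: the convergent 109/21 is closer to x than 192/37.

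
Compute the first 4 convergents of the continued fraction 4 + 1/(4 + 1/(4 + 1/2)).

Using the convergent recurrence p_i = a_i*p_{i-1} + p_{i-2}, q_i = a_i*q_{i-1} + q_{i-2} with p_{-2}=0, p_{-1}=1, q_{-2}=1, q_{-1}=0:
  i=0: a_0=4, p_0 = 4*1 + 0 = 4, q_0 = 4*0 + 1 = 1.
  i=1: a_1=4, p_1 = 4*4 + 1 = 17, q_1 = 4*1 + 0 = 4.
  i=2: a_2=4, p_2 = 4*17 + 4 = 72, q_2 = 4*4 + 1 = 17.
  i=3: a_3=2, p_3 = 2*72 + 17 = 161, q_3 = 2*17 + 4 = 38.

4/1, 17/4, 72/17, 161/38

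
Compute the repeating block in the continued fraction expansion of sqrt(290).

Write x_i = (sqrt(290) + m_i)/d_i with (m_0, d_0) = (0, 1). a_0 = floor(sqrt(290)) = 17, since 17^2 = 289 <= 290 < 324 = 18^2.
Iterate m_{i+1} = d_i*a_i - m_i, d_{i+1} = (290 - m_{i+1}^2)/d_i, a_{i+1} = floor((a_0 + m_{i+1})/d_{i+1}):
  m_1 = 1*17 - 0 = 17, d_1 = (290 - 17^2)/1 = 1/1 = 1, a_1 = floor((17 + 17)/1) = 34.
  m_2 = 1*34 - 17 = 17, d_2 = (290 - 17^2)/1 = 1/1 = 1: (m_2, d_2) = (m_1, d_1) = (17, 1), so from here the quotient a_1 repeats; the period length is 1.
Hence the expansion of sqrt(290) is a_0 = 17 followed by the repeating block 34 (period 1).

[17; (34)]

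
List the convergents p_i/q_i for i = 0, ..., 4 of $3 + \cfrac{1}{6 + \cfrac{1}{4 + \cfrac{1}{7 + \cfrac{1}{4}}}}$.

3/1, 19/6, 79/25, 572/181, 2367/749

Using the convergent recurrence p_i = a_i*p_{i-1} + p_{i-2}, q_i = a_i*q_{i-1} + q_{i-2} with p_{-2}=0, p_{-1}=1, q_{-2}=1, q_{-1}=0:
  i=0: a_0=3, p_0 = 3*1 + 0 = 3, q_0 = 3*0 + 1 = 1.
  i=1: a_1=6, p_1 = 6*3 + 1 = 19, q_1 = 6*1 + 0 = 6.
  i=2: a_2=4, p_2 = 4*19 + 3 = 79, q_2 = 4*6 + 1 = 25.
  i=3: a_3=7, p_3 = 7*79 + 19 = 572, q_3 = 7*25 + 6 = 181.
  i=4: a_4=4, p_4 = 4*572 + 79 = 2367, q_4 = 4*181 + 25 = 749.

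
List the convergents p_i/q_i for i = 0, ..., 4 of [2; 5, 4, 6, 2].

Using the convergent recurrence p_i = a_i*p_{i-1} + p_{i-2}, q_i = a_i*q_{i-1} + q_{i-2} with p_{-2}=0, p_{-1}=1, q_{-2}=1, q_{-1}=0:
  i=0: a_0=2, p_0 = 2*1 + 0 = 2, q_0 = 2*0 + 1 = 1.
  i=1: a_1=5, p_1 = 5*2 + 1 = 11, q_1 = 5*1 + 0 = 5.
  i=2: a_2=4, p_2 = 4*11 + 2 = 46, q_2 = 4*5 + 1 = 21.
  i=3: a_3=6, p_3 = 6*46 + 11 = 287, q_3 = 6*21 + 5 = 131.
  i=4: a_4=2, p_4 = 2*287 + 46 = 620, q_4 = 2*131 + 21 = 283.

2/1, 11/5, 46/21, 287/131, 620/283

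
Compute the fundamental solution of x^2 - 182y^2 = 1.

(x, y) = (27, 2)

First expand sqrt(182) as a continued fraction. With x_i = (sqrt(182) + m_i)/d_i and (m_0, d_0) = (0, 1): a_0 = floor(sqrt(182)) = 13, since 13^2 = 169 <= 182 < 196 = 14^2.
Iterate m_{i+1} = d_i*a_i - m_i, d_{i+1} = (182 - m_{i+1}^2)/d_i, a_{i+1} = floor((a_0 + m_{i+1})/d_{i+1}):
  m_1 = 1*13 - 0 = 13, d_1 = (182 - 13^2)/1 = 13/1 = 13, a_1 = floor((13 + 13)/13) = 2.
  m_2 = 13*2 - 13 = 13, d_2 = (182 - 13^2)/13 = 13/13 = 1, a_2 = floor((13 + 13)/1) = 26.
  m_3 = 1*26 - 13 = 13, d_3 = (182 - 13^2)/1 = 13/1 = 13: (m_3, d_3) = (m_1, d_1) = (13, 13), so from here the quotients repeat a_1, a_2; the period length is 2.
So sqrt(182) = [13; (2, 26)] with period length k = 2.
k is even, so the fundamental solution of x^2 - 182y^2 = 1 is (p_{k-1}, q_{k-1}) = (p_1, q_1); compute convergents through index 1.
Convergents (p_i = a_i*p_{i-1} + p_{i-2}, q_i = a_i*q_{i-1} + q_{i-2} with p_{-2}=0, p_{-1}=1, q_{-2}=1, q_{-1}=0):
  i=0: a_0=13, p_0 = 13*1 + 0 = 13, q_0 = 13*0 + 1 = 1.
  i=1: a_1=2, p_1 = 2*13 + 1 = 27, q_1 = 2*1 + 0 = 2.
Check: 27^2 - 182*2^2 = 729 - 728 = 1, so (x, y) = (27, 2) solves the equation, and by the theorem it is the least positive solution.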